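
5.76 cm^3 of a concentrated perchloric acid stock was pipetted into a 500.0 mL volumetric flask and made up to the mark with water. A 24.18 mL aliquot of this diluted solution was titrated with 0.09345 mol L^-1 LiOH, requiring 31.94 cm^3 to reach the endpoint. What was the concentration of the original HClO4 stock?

n(LiOH) = 0.09345 x 0.03194 = 0.002985 mol.
n(HClO4) in the aliquot = 0.002985 mol.
[diluted HClO4] = 0.002985 / 0.02418 = 0.1234 M.
Dilution factor = 500.0/5.760 = 86.81, so [stock] = 0.1234 x 86.81 = 10.7 M.

10.7 M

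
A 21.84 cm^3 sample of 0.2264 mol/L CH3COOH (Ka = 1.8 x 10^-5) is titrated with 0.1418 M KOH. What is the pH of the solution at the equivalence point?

8.84

n(CH3COOH) = 0.2264 x 0.02184 = 0.004945 mol; V(KOH) at equivalence = 0.004945/0.1418 = 0.03487 L.
At equivalence all the acid is converted to CH3COO-; total volume = 0.02184 + 0.03487 = 0.05671 L, so [CH3COO-] = 0.004945/0.05671 = 0.08719 M.
Kb = Kw/Ka = 1.0e-14 / 1.8 x 10^-5 = 5.56e-10.
[OH^-] = sqrt(Kb x [CH3COO-]) = sqrt(5.56e-10 x 0.08719) = 6.96e-6 M.
pOH = 5.16, so pH = 14.00 - 5.16 = 8.84.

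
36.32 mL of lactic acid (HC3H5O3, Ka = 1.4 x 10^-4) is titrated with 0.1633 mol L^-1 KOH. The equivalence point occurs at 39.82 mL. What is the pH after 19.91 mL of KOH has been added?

3.85

19.91 mL is exactly half the equivalence volume (39.82/2), i.e. the half-equivalence point.
There, n(HA) = n(A^-), so pH = pKa = -log(1.4 x 10^-4) = 3.85.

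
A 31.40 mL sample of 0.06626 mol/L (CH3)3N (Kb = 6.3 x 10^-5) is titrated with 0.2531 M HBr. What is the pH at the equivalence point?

5.54

n((CH3)3N) = 0.06626 x 0.03140 = 0.002081 mol; V(HBr) at equivalence = 0.002081/0.2531 = 0.008220 L.
At equivalence the base is fully converted to (CH3)3NH+; total volume = 0.03962 L, so [(CH3)3NH+] = 0.002081/0.03962 = 0.05251 M.
Ka((CH3)3NH+) = Kw/Kb = 1.0e-14 / 6.3 x 10^-5 = 1.59e-10.
[H^+] = sqrt(Ka x [(CH3)3NH+]) = sqrt(1.59e-10 x 0.05251) = 2.89e-6 M.
pH = -log(2.89e-6) = 5.54.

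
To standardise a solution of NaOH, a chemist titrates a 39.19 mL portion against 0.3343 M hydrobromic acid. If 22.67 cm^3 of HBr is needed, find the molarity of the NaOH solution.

0.193 M

n(HBr) delivered = 0.3343 x 0.02267 = 0.007579 mol.
For a 1:1 reaction, n(NaOH) = 0.007579 mol.
[NaOH] = 0.007579 mol / 0.03919 L = 0.193 M.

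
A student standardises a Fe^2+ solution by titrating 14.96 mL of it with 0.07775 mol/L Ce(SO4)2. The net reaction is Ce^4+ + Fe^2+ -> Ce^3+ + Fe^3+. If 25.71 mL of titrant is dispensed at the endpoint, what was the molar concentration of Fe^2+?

0.134 M

n(Ce(SO4)2) = 0.07775 x 0.02571 = 0.001999 mol.
From the balanced equation, 1 mol Ce(SO4)2 reacts with 1 mol Fe^2+, so n(Fe^2+) = 0.001999 x 1/1 = 0.001999 mol.
[Fe^2+] = 0.001999 / 0.01496 L = 0.134 M.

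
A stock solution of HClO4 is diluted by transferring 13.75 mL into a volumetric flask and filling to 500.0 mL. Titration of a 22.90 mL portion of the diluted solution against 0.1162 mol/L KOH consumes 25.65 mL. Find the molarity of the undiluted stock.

n(KOH) = 0.1162 x 0.02565 = 0.002981 mol.
n(HClO4) in the aliquot = 0.002981 mol.
[diluted HClO4] = 0.002981 / 0.02290 = 0.1302 M.
Dilution factor = 500.0/13.75 = 36.36, so [stock] = 0.1302 x 36.36 = 4.73 M.

4.73 M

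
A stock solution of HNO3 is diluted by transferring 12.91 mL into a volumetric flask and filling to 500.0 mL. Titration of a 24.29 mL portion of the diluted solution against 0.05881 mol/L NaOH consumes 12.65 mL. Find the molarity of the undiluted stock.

n(NaOH) = 0.05881 x 0.01265 = 0.0007439 mol.
n(HNO3) in the aliquot = 0.0007439 mol.
[diluted HNO3] = 0.0007439 / 0.02429 = 0.03063 M.
Dilution factor = 500.0/12.91 = 38.73, so [stock] = 0.03063 x 38.73 = 1.19 M.

1.19 M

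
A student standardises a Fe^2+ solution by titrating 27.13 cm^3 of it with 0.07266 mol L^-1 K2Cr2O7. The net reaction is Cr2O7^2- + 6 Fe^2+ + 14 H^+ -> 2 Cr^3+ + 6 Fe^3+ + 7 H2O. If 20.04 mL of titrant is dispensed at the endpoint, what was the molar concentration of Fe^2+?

n(K2Cr2O7) = 0.07266 x 0.02004 = 0.001456 mol.
From the balanced equation, 1 mol K2Cr2O7 reacts with 6 mol Fe^2+, so n(Fe^2+) = 0.001456 x 6/1 = 0.008737 mol.
[Fe^2+] = 0.008737 / 0.02713 L = 0.322 M.

0.322 M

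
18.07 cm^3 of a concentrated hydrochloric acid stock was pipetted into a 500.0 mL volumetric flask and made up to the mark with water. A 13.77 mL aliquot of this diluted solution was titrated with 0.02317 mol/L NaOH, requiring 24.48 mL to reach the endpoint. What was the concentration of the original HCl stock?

1.14 M

n(NaOH) = 0.02317 x 0.02448 = 0.0005672 mol.
n(HCl) in the aliquot = 0.0005672 mol.
[diluted HCl] = 0.0005672 / 0.01377 = 0.04119 M.
Dilution factor = 500.0/18.07 = 27.67, so [stock] = 0.04119 x 27.67 = 1.14 M.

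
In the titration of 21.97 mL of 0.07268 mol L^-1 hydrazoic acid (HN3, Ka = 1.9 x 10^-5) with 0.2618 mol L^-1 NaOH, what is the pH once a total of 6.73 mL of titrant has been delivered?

11.76

n(acid) = 0.07268 x 0.02197 = 0.001597 mol; n(NaOH) added = 0.2618 x 0.006730 = 0.001762 mol.
Base is in excess by 0.001762 - 0.001597 = 0.0001651 mol in a total volume of 0.02870 L.
[OH^-] = 0.0001651/0.02870 = 0.005754 M, so pOH = 2.24 and pH = 14.00 - 2.24 = 11.76.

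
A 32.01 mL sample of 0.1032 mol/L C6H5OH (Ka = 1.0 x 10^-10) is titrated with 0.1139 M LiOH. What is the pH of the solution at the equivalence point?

n(C6H5OH) = 0.1032 x 0.03201 = 0.003303 mol; V(LiOH) at equivalence = 0.003303/0.1139 = 0.02900 L.
At equivalence all the acid is converted to C6H5O-; total volume = 0.03201 + 0.02900 = 0.06101 L, so [C6H5O-] = 0.003303/0.06101 = 0.05414 M.
Kb = Kw/Ka = 1.0e-14 / 1.0 x 10^-10 = 0.000100.
[OH^-] = sqrt(Kb x [C6H5O-]) = sqrt(0.000100 x 0.05414) = 0.00233 M.
pOH = 2.63, so pH = 14.00 - 2.63 = 11.37.

11.37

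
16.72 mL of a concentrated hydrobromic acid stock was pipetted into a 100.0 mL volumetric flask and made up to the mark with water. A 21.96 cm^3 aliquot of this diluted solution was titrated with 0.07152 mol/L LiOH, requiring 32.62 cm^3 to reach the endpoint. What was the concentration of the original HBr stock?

n(LiOH) = 0.07152 x 0.03262 = 0.002333 mol.
n(HBr) in the aliquot = 0.002333 mol.
[diluted HBr] = 0.002333 / 0.02196 = 0.1062 M.
Dilution factor = 100.0/16.72 = 5.981, so [stock] = 0.1062 x 5.981 = 0.635 M.

0.635 M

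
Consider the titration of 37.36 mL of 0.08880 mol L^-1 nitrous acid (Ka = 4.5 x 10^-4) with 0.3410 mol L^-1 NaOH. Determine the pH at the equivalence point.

n(HNO2) = 0.08880 x 0.03736 = 0.003318 mol; V(NaOH) at equivalence = 0.003318/0.3410 = 0.009729 L.
At equivalence all the acid is converted to NO2-; total volume = 0.03736 + 0.009729 = 0.04709 L, so [NO2-] = 0.003318/0.04709 = 0.07045 M.
Kb = Kw/Ka = 1.0e-14 / 4.5 x 10^-4 = 2.22e-11.
[OH^-] = sqrt(Kb x [NO2-]) = sqrt(2.22e-11 x 0.07045) = 1.25e-6 M.
pOH = 5.90, so pH = 14.00 - 5.90 = 8.10.

8.10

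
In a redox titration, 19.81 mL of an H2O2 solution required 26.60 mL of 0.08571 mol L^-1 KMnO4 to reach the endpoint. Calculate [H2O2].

n(KMnO4) = 0.08571 x 0.02660 = 0.002280 mol.
From the balanced equation, 2 mol KMnO4 reacts with 5 mol H2O2, so n(H2O2) = 0.002280 x 5/2 = 0.005700 mol.
[H2O2] = 0.005700 / 0.01981 L = 0.288 M.

0.288 M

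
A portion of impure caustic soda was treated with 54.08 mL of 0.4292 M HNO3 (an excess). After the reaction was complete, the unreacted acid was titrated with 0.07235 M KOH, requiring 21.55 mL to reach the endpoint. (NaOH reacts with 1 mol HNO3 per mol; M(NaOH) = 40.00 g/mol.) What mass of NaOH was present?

Total n(HNO3) added = 0.4292 x 0.05408 = 0.02321 mol.
n(KOH) used = 0.07235 x 0.02155 = 0.001559 mol, which equals the excess n(HNO3).
So n(HNO3) consumed by the sample = 0.02321 - 0.001559 = 0.02165 mol.
n(NaOH) = 0.02165 / 1 = 0.02165 mol.
mass = 0.02165 mol x 40.00 g/mol = 0.866 g.

0.866 g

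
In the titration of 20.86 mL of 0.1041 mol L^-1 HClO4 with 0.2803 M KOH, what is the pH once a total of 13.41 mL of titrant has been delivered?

12.67

n(acid) = 0.1041 x 0.02086 = 0.002172 mol; n(KOH) added = 0.2803 x 0.01341 = 0.003759 mol.
Base is in excess by 0.003759 - 0.002172 = 0.001587 mol in a total volume of 0.03427 L.
[OH^-] = 0.001587/0.03427 = 0.04632 M, so pOH = 1.33 and pH = 14.00 - 1.33 = 12.67.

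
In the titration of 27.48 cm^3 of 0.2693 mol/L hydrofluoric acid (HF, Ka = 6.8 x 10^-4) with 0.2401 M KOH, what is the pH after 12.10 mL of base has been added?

Initial n(HF) = 0.2693 x 0.02748 = 0.007400 mol.
n(KOH) added = 0.2401 x 0.01210 = 0.002905 mol, converting that many moles of HF to F-.
Remaining n(HF) = 0.004495 mol; n(F-) = 0.002905 mol.
By Henderson-Hasselbalch, pH = pKa + log([A^-]/[HA]) = 3.17 + log(0.002905/0.004495) = 3.17 + (-0.19) = 2.98.

2.98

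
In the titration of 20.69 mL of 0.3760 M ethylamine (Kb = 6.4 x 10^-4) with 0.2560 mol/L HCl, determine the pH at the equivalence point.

n(C2H5NH2) = 0.3760 x 0.02069 = 0.007779 mol; V(HCl) at equivalence = 0.007779/0.2560 = 0.03039 L.
At equivalence the base is fully converted to C2H5NH3+; total volume = 0.05108 L, so [C2H5NH3+] = 0.007779/0.05108 = 0.1523 M.
Ka(C2H5NH3+) = Kw/Kb = 1.0e-14 / 6.4 x 10^-4 = 1.56e-11.
[H^+] = sqrt(Ka x [C2H5NH3+]) = sqrt(1.56e-11 x 0.1523) = 1.54e-6 M.
pH = -log(1.54e-6) = 5.81.

5.81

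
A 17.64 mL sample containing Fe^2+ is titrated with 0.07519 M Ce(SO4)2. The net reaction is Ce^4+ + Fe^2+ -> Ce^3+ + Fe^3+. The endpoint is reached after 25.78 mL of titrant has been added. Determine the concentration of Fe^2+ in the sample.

0.110 M

n(Ce(SO4)2) = 0.07519 x 0.02578 = 0.001938 mol.
From the balanced equation, 1 mol Ce(SO4)2 reacts with 1 mol Fe^2+, so n(Fe^2+) = 0.001938 x 1/1 = 0.001938 mol.
[Fe^2+] = 0.001938 / 0.01764 L = 0.110 M.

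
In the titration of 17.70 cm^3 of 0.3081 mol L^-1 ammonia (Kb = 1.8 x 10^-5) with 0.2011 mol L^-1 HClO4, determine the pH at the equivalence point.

5.09

n(NH3) = 0.3081 x 0.01770 = 0.005453 mol; V(HClO4) at equivalence = 0.005453/0.2011 = 0.02712 L.
At equivalence the base is fully converted to NH4+; total volume = 0.04482 L, so [NH4+] = 0.005453/0.04482 = 0.1217 M.
Ka(NH4+) = Kw/Kb = 1.0e-14 / 1.8 x 10^-5 = 5.56e-10.
[H^+] = sqrt(Ka x [NH4+]) = sqrt(5.56e-10 x 0.1217) = 8.22e-6 M.
pH = -log(8.22e-6) = 5.09.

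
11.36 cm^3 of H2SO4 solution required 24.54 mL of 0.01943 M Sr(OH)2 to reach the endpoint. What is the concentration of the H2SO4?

n(Sr(OH)2) delivered = 0.01943 x 0.02454 = 0.0004768 mol.
For a 1:1 reaction, n(H2SO4) = 0.0004768 mol.
[H2SO4] = 0.0004768 mol / 0.01136 L = 0.0420 M.

0.0420 M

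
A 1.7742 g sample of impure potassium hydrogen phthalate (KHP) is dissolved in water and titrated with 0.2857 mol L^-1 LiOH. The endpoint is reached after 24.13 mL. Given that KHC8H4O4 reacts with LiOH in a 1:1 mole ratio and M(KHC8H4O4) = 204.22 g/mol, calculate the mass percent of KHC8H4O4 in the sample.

n(LiOH) = 0.2857 x 0.02413 = 0.006894 mol.
n(KHC8H4O4) = 0.006894 / 1 = 0.006894 mol.
mass of KHC8H4O4 = 0.006894 x 204.22 = 1.408 g.
% purity = 1.408 / 1.7742 x 100 = 79.4%.

79.4%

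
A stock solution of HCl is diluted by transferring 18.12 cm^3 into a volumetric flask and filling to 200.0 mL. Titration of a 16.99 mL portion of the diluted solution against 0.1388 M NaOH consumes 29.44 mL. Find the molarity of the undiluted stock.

2.65 M

n(NaOH) = 0.1388 x 0.02944 = 0.004086 mol.
n(HCl) in the aliquot = 0.004086 mol.
[diluted HCl] = 0.004086 / 0.01699 = 0.2405 M.
Dilution factor = 200.0/18.12 = 11.04, so [stock] = 0.2405 x 11.04 = 2.65 M.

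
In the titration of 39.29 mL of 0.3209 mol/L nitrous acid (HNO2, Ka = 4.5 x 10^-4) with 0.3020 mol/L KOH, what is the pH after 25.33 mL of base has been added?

3.54

Initial n(HNO2) = 0.3209 x 0.03929 = 0.01261 mol.
n(KOH) added = 0.3020 x 0.02533 = 0.007650 mol, converting that many moles of HNO2 to NO2-.
Remaining n(HNO2) = 0.004959 mol; n(NO2-) = 0.007650 mol.
By Henderson-Hasselbalch, pH = pKa + log([A^-]/[HA]) = 3.35 + log(0.007650/0.004959) = 3.35 + (+0.19) = 3.54.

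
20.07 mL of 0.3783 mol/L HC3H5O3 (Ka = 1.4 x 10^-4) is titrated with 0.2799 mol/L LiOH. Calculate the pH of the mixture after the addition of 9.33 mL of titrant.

3.57

Initial n(HC3H5O3) = 0.3783 x 0.02007 = 0.007592 mol.
n(LiOH) added = 0.2799 x 0.009330 = 0.002611 mol, converting that many moles of HC3H5O3 to C3H5O3-.
Remaining n(HC3H5O3) = 0.004981 mol; n(C3H5O3-) = 0.002611 mol.
By Henderson-Hasselbalch, pH = pKa + log([A^-]/[HA]) = 3.85 + log(0.002611/0.004981) = 3.85 + (-0.28) = 3.57.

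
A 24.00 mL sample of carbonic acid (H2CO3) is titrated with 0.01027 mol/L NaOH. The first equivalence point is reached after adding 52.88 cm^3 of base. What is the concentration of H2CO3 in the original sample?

n(NaOH) = 0.01027 x 0.05288 = 0.0005431 mol.
At the first equivalence point, 1 mol OH^- react per mol H2CO3, so n(H2CO3) = 0.0005431 / 1 = 0.0005431 mol.
[H2CO3] = 0.0005431 / 0.02400 L = 0.0226 M.

0.0226 M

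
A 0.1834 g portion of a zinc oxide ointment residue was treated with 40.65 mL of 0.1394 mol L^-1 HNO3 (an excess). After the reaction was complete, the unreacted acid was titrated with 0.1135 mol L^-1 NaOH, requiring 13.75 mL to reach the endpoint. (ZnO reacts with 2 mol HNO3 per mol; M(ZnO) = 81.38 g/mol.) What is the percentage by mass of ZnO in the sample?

91.1%

Total n(HNO3) added = 0.1394 x 0.04065 = 0.005667 mol.
n(NaOH) used = 0.1135 x 0.01375 = 0.001561 mol, which equals the excess n(HNO3).
So n(HNO3) consumed by the sample = 0.005667 - 0.001561 = 0.004106 mol.
n(ZnO) = 0.004106 / 2 = 0.002053 mol.
mass ZnO = 0.002053 x 81.38 = 0.1671 g, so %ZnO = 0.1671/0.1834 x 100 = 91.1%.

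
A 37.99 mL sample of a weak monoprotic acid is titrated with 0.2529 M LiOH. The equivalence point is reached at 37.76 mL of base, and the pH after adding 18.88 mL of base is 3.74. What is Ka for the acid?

18.88 mL is half of the equivalence volume, so this is the half-equivalence point where [HA] = [A^-].
At half-equivalence pH = pKa, so pKa = 3.74.
Ka = 10^(-3.74) = 1.8 x 10^-4.

1.8 x 10^-4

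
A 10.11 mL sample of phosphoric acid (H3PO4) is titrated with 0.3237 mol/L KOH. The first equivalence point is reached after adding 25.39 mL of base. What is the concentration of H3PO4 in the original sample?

0.813 M

n(KOH) = 0.3237 x 0.02539 = 0.008219 mol.
At the first equivalence point, 1 mol OH^- react per mol H3PO4, so n(H3PO4) = 0.008219 / 1 = 0.008219 mol.
[H3PO4] = 0.008219 / 0.01011 L = 0.813 M.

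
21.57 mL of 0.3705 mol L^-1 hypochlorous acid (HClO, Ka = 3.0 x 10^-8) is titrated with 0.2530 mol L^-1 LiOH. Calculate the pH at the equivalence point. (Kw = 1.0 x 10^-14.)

10.35

n(HClO) = 0.3705 x 0.02157 = 0.007992 mol; V(LiOH) at equivalence = 0.007992/0.2530 = 0.03159 L.
At equivalence all the acid is converted to ClO-; total volume = 0.02157 + 0.03159 = 0.05316 L, so [ClO-] = 0.007992/0.05316 = 0.1503 M.
Kb = Kw/Ka = 1.0e-14 / 3.0 x 10^-8 = 3.33e-7.
[OH^-] = sqrt(Kb x [ClO-]) = sqrt(3.33e-7 x 0.1503) = 0.000224 M.
pOH = 3.65, so pH = 14.00 - 3.65 = 10.35.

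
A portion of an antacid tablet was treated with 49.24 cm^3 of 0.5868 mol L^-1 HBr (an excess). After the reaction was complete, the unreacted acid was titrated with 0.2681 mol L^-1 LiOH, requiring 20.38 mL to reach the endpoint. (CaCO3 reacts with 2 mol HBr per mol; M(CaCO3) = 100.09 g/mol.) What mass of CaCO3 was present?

Total n(HBr) added = 0.5868 x 0.04924 = 0.02889 mol.
n(LiOH) used = 0.2681 x 0.02038 = 0.005464 mol, which equals the excess n(HBr).
So n(HBr) consumed by the sample = 0.02889 - 0.005464 = 0.02343 mol.
n(CaCO3) = 0.02343 / 2 = 0.01172 mol.
mass = 0.01172 mol x 100.09 g/mol = 1.17 g.

1.17 g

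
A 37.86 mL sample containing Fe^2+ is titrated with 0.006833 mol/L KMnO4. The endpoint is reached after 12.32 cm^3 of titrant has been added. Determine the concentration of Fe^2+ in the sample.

n(KMnO4) = 0.006833 x 0.01232 = 8.418e-5 mol.
From the balanced equation, 1 mol KMnO4 reacts with 5 mol Fe^2+, so n(Fe^2+) = 8.418e-5 x 5/1 = 0.0004209 mol.
[Fe^2+] = 0.0004209 / 0.03786 L = 0.0111 M.

0.0111 M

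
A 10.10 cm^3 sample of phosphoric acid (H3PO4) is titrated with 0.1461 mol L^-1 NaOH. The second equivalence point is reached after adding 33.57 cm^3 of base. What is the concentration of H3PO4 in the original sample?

n(NaOH) = 0.1461 x 0.03357 = 0.004905 mol.
At the second equivalence point, 2 mol OH^- react per mol H3PO4, so n(H3PO4) = 0.004905 / 2 = 0.002452 mol.
[H3PO4] = 0.002452 / 0.01010 L = 0.243 M.

0.243 M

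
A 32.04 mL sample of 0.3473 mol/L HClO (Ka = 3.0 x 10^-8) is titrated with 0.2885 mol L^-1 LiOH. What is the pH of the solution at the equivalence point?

10.36

n(HClO) = 0.3473 x 0.03204 = 0.01113 mol; V(LiOH) at equivalence = 0.01113/0.2885 = 0.03857 L.
At equivalence all the acid is converted to ClO-; total volume = 0.03204 + 0.03857 = 0.07061 L, so [ClO-] = 0.01113/0.07061 = 0.1576 M.
Kb = Kw/Ka = 1.0e-14 / 3.0 x 10^-8 = 3.33e-7.
[OH^-] = sqrt(Kb x [ClO-]) = sqrt(3.33e-7 x 0.1576) = 0.000229 M.
pOH = 3.64, so pH = 14.00 - 3.64 = 10.36.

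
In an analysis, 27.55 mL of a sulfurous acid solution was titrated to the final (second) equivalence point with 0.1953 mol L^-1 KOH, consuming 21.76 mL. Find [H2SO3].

0.0771 M

n(KOH) = 0.1953 x 0.02176 = 0.004250 mol.
At the final (second) equivalence point, 2 mol OH^- react per mol H2SO3, so n(H2SO3) = 0.004250 / 2 = 0.002125 mol.
[H2SO3] = 0.002125 / 0.02755 L = 0.0771 M.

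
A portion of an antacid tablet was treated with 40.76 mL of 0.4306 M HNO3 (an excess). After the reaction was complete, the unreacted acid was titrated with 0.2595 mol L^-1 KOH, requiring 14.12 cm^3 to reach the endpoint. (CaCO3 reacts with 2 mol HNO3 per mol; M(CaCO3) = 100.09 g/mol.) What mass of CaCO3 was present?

Total n(HNO3) added = 0.4306 x 0.04076 = 0.01755 mol.
n(KOH) used = 0.2595 x 0.01412 = 0.003664 mol, which equals the excess n(HNO3).
So n(HNO3) consumed by the sample = 0.01755 - 0.003664 = 0.01389 mol.
n(CaCO3) = 0.01389 / 2 = 0.006944 mol.
mass = 0.006944 mol x 100.09 g/mol = 0.695 g.

0.695 g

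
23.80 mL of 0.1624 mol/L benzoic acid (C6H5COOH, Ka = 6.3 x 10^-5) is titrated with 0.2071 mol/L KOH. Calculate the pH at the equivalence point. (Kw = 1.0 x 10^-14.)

n(C6H5COOH) = 0.1624 x 0.02380 = 0.003865 mol; V(KOH) at equivalence = 0.003865/0.2071 = 0.01866 L.
At equivalence all the acid is converted to C6H5COO-; total volume = 0.02380 + 0.01866 = 0.04246 L, so [C6H5COO-] = 0.003865/0.04246 = 0.09102 M.
Kb = Kw/Ka = 1.0e-14 / 6.3 x 10^-5 = 1.59e-10.
[OH^-] = sqrt(Kb x [C6H5COO-]) = sqrt(1.59e-10 x 0.09102) = 3.80e-6 M.
pOH = 5.42, so pH = 14.00 - 5.42 = 8.58.

8.58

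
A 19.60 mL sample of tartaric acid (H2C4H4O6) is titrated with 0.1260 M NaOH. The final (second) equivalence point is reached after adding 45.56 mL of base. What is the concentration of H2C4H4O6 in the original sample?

0.146 M

n(NaOH) = 0.1260 x 0.04556 = 0.005741 mol.
At the final (second) equivalence point, 2 mol OH^- react per mol H2C4H4O6, so n(H2C4H4O6) = 0.005741 / 2 = 0.002870 mol.
[H2C4H4O6] = 0.002870 / 0.01960 L = 0.146 M.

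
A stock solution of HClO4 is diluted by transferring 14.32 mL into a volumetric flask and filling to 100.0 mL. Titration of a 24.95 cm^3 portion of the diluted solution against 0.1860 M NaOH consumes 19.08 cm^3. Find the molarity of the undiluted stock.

0.993 M

n(NaOH) = 0.1860 x 0.01908 = 0.003549 mol.
n(HClO4) in the aliquot = 0.003549 mol.
[diluted HClO4] = 0.003549 / 0.02495 = 0.1422 M.
Dilution factor = 100.0/14.32 = 6.983, so [stock] = 0.1422 x 6.983 = 0.993 M.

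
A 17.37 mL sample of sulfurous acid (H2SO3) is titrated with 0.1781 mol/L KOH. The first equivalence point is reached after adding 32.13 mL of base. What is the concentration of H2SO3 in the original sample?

0.329 M

n(KOH) = 0.1781 x 0.03213 = 0.005722 mol.
At the first equivalence point, 1 mol OH^- react per mol H2SO3, so n(H2SO3) = 0.005722 / 1 = 0.005722 mol.
[H2SO3] = 0.005722 / 0.01737 L = 0.329 M.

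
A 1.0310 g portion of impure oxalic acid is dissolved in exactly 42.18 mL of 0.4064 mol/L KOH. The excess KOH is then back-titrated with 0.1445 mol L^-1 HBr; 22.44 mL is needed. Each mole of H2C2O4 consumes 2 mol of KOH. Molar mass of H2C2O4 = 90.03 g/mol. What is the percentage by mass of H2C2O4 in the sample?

Total n(KOH) added = 0.4064 x 0.04218 = 0.01714 mol.
n(HBr) used = 0.1445 x 0.02244 = 0.003243 mol, which equals the excess n(KOH).
So n(KOH) consumed by the sample = 0.01714 - 0.003243 = 0.01390 mol.
n(H2C2O4) = 0.01390 / 2 = 0.006950 mol.
mass H2C2O4 = 0.006950 x 90.03 = 0.6257 g, so %H2C2O4 = 0.6257/1.0310 x 100 = 60.7%.

60.7%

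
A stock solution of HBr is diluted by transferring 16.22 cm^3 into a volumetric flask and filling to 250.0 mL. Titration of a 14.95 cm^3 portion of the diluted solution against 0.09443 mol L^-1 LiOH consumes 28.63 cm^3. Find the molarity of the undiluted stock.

n(LiOH) = 0.09443 x 0.02863 = 0.002704 mol.
n(HBr) in the aliquot = 0.002704 mol.
[diluted HBr] = 0.002704 / 0.01495 = 0.1808 M.
Dilution factor = 250.0/16.22 = 15.41, so [stock] = 0.1808 x 15.41 = 2.79 M.

2.79 M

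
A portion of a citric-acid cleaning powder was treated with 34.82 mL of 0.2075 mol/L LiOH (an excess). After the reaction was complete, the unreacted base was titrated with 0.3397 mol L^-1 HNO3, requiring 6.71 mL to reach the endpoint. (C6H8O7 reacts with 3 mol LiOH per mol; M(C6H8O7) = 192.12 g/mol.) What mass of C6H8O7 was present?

Total n(LiOH) added = 0.2075 x 0.03482 = 0.007225 mol.
n(HNO3) used = 0.3397 x 0.006710 = 0.002279 mol, which equals the excess n(LiOH).
So n(LiOH) consumed by the sample = 0.007225 - 0.002279 = 0.004946 mol.
n(C6H8O7) = 0.004946 / 3 = 0.001649 mol.
mass = 0.001649 mol x 192.12 g/mol = 0.317 g.

0.317 g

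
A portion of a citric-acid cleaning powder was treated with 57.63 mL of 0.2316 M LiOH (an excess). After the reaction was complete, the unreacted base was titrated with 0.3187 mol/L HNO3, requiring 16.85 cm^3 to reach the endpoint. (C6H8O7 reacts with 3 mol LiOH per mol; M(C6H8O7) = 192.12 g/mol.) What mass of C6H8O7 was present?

Total n(LiOH) added = 0.2316 x 0.05763 = 0.01335 mol.
n(HNO3) used = 0.3187 x 0.01685 = 0.005370 mol, which equals the excess n(LiOH).
So n(LiOH) consumed by the sample = 0.01335 - 0.005370 = 0.007977 mol.
n(C6H8O7) = 0.007977 / 3 = 0.002659 mol.
mass = 0.002659 mol x 192.12 g/mol = 0.511 g.

0.511 g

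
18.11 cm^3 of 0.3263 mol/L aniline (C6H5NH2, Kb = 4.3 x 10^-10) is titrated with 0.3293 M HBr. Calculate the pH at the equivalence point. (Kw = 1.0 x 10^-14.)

2.71

n(C6H5NH2) = 0.3263 x 0.01811 = 0.005909 mol; V(HBr) at equivalence = 0.005909/0.3293 = 0.01795 L.
At equivalence the base is fully converted to C6H5NH3+; total volume = 0.03606 L, so [C6H5NH3+] = 0.005909/0.03606 = 0.1639 M.
Ka(C6H5NH3+) = Kw/Kb = 1.0e-14 / 4.3 x 10^-10 = 2.33e-5.
[H^+] = sqrt(Ka x [C6H5NH3+]) = sqrt(2.33e-5 x 0.1639) = 0.00195 M.
pH = -log(0.00195) = 2.71.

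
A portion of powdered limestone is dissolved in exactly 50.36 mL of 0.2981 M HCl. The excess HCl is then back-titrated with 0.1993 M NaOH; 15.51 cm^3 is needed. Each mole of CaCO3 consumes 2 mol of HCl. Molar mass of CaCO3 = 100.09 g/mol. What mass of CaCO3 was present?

Total n(HCl) added = 0.2981 x 0.05036 = 0.01501 mol.
n(NaOH) used = 0.1993 x 0.01551 = 0.003091 mol, which equals the excess n(HCl).
So n(HCl) consumed by the sample = 0.01501 - 0.003091 = 0.01192 mol.
n(CaCO3) = 0.01192 / 2 = 0.005961 mol.
mass = 0.005961 mol x 100.09 g/mol = 0.597 g.

0.597 g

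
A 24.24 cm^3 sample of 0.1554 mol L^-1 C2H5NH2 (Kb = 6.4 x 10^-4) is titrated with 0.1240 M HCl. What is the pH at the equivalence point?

n(C2H5NH2) = 0.1554 x 0.02424 = 0.003767 mol; V(HCl) at equivalence = 0.003767/0.1240 = 0.03038 L.
At equivalence the base is fully converted to C2H5NH3+; total volume = 0.05462 L, so [C2H5NH3+] = 0.003767/0.05462 = 0.06897 M.
Ka(C2H5NH3+) = Kw/Kb = 1.0e-14 / 6.4 x 10^-4 = 1.56e-11.
[H^+] = sqrt(Ka x [C2H5NH3+]) = sqrt(1.56e-11 x 0.06897) = 1.04e-6 M.
pH = -log(1.04e-6) = 5.98.

5.98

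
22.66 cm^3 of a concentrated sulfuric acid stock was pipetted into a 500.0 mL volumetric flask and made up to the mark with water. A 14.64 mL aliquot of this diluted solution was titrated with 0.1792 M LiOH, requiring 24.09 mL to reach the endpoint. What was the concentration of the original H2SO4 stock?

3.25 M

n(LiOH) = 0.1792 x 0.02409 = 0.004317 mol.
n(H2SO4) in the aliquot = 0.004317 x 1/2 = 0.002158 mol.
[diluted H2SO4] = 0.002158 / 0.01464 = 0.1474 M.
Dilution factor = 500.0/22.66 = 22.07, so [stock] = 0.1474 x 22.07 = 3.25 M.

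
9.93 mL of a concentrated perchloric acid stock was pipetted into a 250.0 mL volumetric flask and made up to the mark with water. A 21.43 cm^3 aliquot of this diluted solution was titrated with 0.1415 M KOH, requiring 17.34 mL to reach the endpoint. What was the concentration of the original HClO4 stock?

2.88 M

n(KOH) = 0.1415 x 0.01734 = 0.002454 mol.
n(HClO4) in the aliquot = 0.002454 mol.
[diluted HClO4] = 0.002454 / 0.02143 = 0.1145 M.
Dilution factor = 250.0/9.930 = 25.18, so [stock] = 0.1145 x 25.18 = 2.88 M.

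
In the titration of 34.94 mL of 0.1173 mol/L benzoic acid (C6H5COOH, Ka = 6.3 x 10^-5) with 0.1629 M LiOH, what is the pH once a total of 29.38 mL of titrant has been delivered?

n(acid) = 0.1173 x 0.03494 = 0.004098 mol; n(LiOH) added = 0.1629 x 0.02938 = 0.004786 mol.
Base is in excess by 0.004786 - 0.004098 = 0.0006875 mol in a total volume of 0.06432 L.
[OH^-] = 0.0006875/0.06432 = 0.01069 M, so pOH = 1.97 and pH = 14.00 - 1.97 = 12.03.

12.03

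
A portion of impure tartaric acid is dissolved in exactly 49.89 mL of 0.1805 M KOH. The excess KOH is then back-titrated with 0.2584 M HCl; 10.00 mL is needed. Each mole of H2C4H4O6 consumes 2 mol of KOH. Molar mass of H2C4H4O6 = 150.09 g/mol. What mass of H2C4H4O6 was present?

0.482 g

Total n(KOH) added = 0.1805 x 0.04989 = 0.009005 mol.
n(HCl) used = 0.2584 x 0.01000 = 0.002584 mol, which equals the excess n(KOH).
So n(KOH) consumed by the sample = 0.009005 - 0.002584 = 0.006421 mol.
n(H2C4H4O6) = 0.006421 / 2 = 0.003211 mol.
mass = 0.003211 mol x 150.09 g/mol = 0.482 g.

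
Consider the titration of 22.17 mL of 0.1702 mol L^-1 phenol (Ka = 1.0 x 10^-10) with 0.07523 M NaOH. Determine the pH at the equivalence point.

n(C6H5OH) = 0.1702 x 0.02217 = 0.003773 mol; V(NaOH) at equivalence = 0.003773/0.07523 = 0.05016 L.
At equivalence all the acid is converted to C6H5O-; total volume = 0.02217 + 0.05016 = 0.07233 L, so [C6H5O-] = 0.003773/0.07233 = 0.05217 M.
Kb = Kw/Ka = 1.0e-14 / 1.0 x 10^-10 = 0.000100.
[OH^-] = sqrt(Kb x [C6H5O-]) = sqrt(0.000100 x 0.05217) = 0.00228 M.
pOH = 2.64, so pH = 14.00 - 2.64 = 11.36.

11.36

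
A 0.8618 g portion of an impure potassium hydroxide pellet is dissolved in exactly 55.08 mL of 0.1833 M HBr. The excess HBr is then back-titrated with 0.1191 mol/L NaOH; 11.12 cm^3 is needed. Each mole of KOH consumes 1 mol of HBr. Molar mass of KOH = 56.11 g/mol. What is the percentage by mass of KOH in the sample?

57.1%

Total n(HBr) added = 0.1833 x 0.05508 = 0.01010 mol.
n(NaOH) used = 0.1191 x 0.01112 = 0.001324 mol, which equals the excess n(HBr).
So n(HBr) consumed by the sample = 0.01010 - 0.001324 = 0.008772 mol.
n(KOH) = 0.008772 / 1 = 0.008772 mol.
mass KOH = 0.008772 x 56.11 = 0.4922 g, so %KOH = 0.4922/0.8618 x 100 = 57.1%.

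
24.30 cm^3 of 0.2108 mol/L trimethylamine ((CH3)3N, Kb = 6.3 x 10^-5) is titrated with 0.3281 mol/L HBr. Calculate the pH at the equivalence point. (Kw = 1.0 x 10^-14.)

n((CH3)3N) = 0.2108 x 0.02430 = 0.005122 mol; V(HBr) at equivalence = 0.005122/0.3281 = 0.01561 L.
At equivalence the base is fully converted to (CH3)3NH+; total volume = 0.03991 L, so [(CH3)3NH+] = 0.005122/0.03991 = 0.1283 M.
Ka((CH3)3NH+) = Kw/Kb = 1.0e-14 / 6.3 x 10^-5 = 1.59e-10.
[H^+] = sqrt(Ka x [(CH3)3NH+]) = sqrt(1.59e-10 x 0.1283) = 4.51e-6 M.
pH = -log(4.51e-6) = 5.35.

5.35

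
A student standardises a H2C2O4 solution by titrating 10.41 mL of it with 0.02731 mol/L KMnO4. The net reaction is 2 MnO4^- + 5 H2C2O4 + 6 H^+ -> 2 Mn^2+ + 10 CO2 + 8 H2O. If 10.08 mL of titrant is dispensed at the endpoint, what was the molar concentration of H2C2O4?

0.0661 M

n(KMnO4) = 0.02731 x 0.01008 = 0.0002753 mol.
From the balanced equation, 2 mol KMnO4 reacts with 5 mol H2C2O4, so n(H2C2O4) = 0.0002753 x 5/2 = 0.0006882 mol.
[H2C2O4] = 0.0006882 / 0.01041 L = 0.0661 M.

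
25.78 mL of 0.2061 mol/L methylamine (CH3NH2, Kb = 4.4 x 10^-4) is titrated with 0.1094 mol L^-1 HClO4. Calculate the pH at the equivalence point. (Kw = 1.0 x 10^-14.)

n(CH3NH2) = 0.2061 x 0.02578 = 0.005313 mol; V(HClO4) at equivalence = 0.005313/0.1094 = 0.04857 L.
At equivalence the base is fully converted to CH3NH3+; total volume = 0.07435 L, so [CH3NH3+] = 0.005313/0.07435 = 0.07147 M.
Ka(CH3NH3+) = Kw/Kb = 1.0e-14 / 4.4 x 10^-4 = 2.27e-11.
[H^+] = sqrt(Ka x [CH3NH3+]) = sqrt(2.27e-11 x 0.07147) = 1.27e-6 M.
pH = -log(1.27e-6) = 5.89.

5.89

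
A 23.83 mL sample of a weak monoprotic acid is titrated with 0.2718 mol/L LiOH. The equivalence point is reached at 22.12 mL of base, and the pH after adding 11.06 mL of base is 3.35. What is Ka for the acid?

4.5 x 10^-4

11.06 mL is half of the equivalence volume, so this is the half-equivalence point where [HA] = [A^-].
At half-equivalence pH = pKa, so pKa = 3.35.
Ka = 10^(-3.35) = 4.5 x 10^-4.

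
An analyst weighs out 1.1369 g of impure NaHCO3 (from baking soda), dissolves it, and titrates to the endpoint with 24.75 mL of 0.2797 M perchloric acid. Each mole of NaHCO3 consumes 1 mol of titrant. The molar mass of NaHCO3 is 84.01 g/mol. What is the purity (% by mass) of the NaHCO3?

51.2%

n(HClO4) = 0.2797 x 0.02475 = 0.006923 mol.
n(NaHCO3) = 0.006923 / 1 = 0.006923 mol.
mass of NaHCO3 = 0.006923 x 84.01 = 0.5816 g.
% purity = 0.5816 / 1.1369 x 100 = 51.2%.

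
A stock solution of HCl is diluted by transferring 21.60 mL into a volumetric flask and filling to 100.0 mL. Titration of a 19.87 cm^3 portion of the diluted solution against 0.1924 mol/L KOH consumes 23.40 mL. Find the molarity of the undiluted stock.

1.05 M

n(KOH) = 0.1924 x 0.02340 = 0.004502 mol.
n(HCl) in the aliquot = 0.004502 mol.
[diluted HCl] = 0.004502 / 0.01987 = 0.2266 M.
Dilution factor = 100.0/21.60 = 4.630, so [stock] = 0.2266 x 4.630 = 1.05 M.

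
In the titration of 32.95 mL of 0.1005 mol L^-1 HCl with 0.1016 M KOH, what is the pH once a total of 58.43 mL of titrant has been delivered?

n(acid) = 0.1005 x 0.03295 = 0.003311 mol; n(KOH) added = 0.1016 x 0.05843 = 0.005936 mol.
Base is in excess by 0.005936 - 0.003311 = 0.002625 mol in a total volume of 0.09138 L.
[OH^-] = 0.002625/0.09138 = 0.02873 M, so pOH = 1.54 and pH = 14.00 - 1.54 = 12.46.

12.46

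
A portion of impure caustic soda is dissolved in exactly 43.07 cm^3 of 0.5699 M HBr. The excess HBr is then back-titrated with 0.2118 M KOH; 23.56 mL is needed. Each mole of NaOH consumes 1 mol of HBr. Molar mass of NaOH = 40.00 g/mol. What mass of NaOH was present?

0.782 g

Total n(HBr) added = 0.5699 x 0.04307 = 0.02455 mol.
n(KOH) used = 0.2118 x 0.02356 = 0.004990 mol, which equals the excess n(HBr).
So n(HBr) consumed by the sample = 0.02455 - 0.004990 = 0.01956 mol.
n(NaOH) = 0.01956 / 1 = 0.01956 mol.
mass = 0.01956 mol x 40.00 g/mol = 0.782 g.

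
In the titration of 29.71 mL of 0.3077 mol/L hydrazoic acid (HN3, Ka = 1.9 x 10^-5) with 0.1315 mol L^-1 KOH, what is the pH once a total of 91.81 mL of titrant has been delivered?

n(acid) = 0.3077 x 0.02971 = 0.009142 mol; n(KOH) added = 0.1315 x 0.09181 = 0.01207 mol.
Base is in excess by 0.01207 - 0.009142 = 0.002931 mol in a total volume of 0.1215 L.
[OH^-] = 0.002931/0.1215 = 0.02412 M, so pOH = 1.62 and pH = 14.00 - 1.62 = 12.38.

12.38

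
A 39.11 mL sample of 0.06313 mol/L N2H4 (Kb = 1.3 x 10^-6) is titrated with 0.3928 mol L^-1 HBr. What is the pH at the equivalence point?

4.69

n(N2H4) = 0.06313 x 0.03911 = 0.002469 mol; V(HBr) at equivalence = 0.002469/0.3928 = 0.006286 L.
At equivalence the base is fully converted to N2H5+; total volume = 0.04540 L, so [N2H5+] = 0.002469/0.04540 = 0.05439 M.
Ka(N2H5+) = Kw/Kb = 1.0e-14 / 1.3 x 10^-6 = 7.69e-9.
[H^+] = sqrt(Ka x [N2H5+]) = sqrt(7.69e-9 x 0.05439) = 2.05e-5 M.
pH = -log(2.05e-5) = 4.69.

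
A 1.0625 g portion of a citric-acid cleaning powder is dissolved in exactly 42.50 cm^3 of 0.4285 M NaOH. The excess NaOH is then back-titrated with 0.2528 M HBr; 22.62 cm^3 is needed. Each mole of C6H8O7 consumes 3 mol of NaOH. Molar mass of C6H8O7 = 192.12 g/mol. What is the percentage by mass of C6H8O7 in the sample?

Total n(NaOH) added = 0.4285 x 0.04250 = 0.01821 mol.
n(HBr) used = 0.2528 x 0.02262 = 0.005718 mol, which equals the excess n(NaOH).
So n(NaOH) consumed by the sample = 0.01821 - 0.005718 = 0.01249 mol.
n(C6H8O7) = 0.01249 / 3 = 0.004164 mol.
mass C6H8O7 = 0.004164 x 192.12 = 0.8000 g, so %C6H8O7 = 0.8000/1.0625 x 100 = 75.3%.

75.3%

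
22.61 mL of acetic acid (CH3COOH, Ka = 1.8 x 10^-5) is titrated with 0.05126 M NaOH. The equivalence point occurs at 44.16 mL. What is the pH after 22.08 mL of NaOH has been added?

22.08 mL is exactly half the equivalence volume (44.16/2), i.e. the half-equivalence point.
There, n(HA) = n(A^-), so pH = pKa = -log(1.8 x 10^-5) = 4.74.

4.74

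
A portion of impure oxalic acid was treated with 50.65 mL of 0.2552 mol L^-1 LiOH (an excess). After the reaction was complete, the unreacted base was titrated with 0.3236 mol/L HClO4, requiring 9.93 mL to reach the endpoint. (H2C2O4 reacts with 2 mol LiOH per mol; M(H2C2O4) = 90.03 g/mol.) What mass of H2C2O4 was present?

0.437 g

Total n(LiOH) added = 0.2552 x 0.05065 = 0.01293 mol.
n(HClO4) used = 0.3236 x 0.009930 = 0.003213 mol, which equals the excess n(LiOH).
So n(LiOH) consumed by the sample = 0.01293 - 0.003213 = 0.009713 mol.
n(H2C2O4) = 0.009713 / 2 = 0.004856 mol.
mass = 0.004856 mol x 90.03 g/mol = 0.437 g.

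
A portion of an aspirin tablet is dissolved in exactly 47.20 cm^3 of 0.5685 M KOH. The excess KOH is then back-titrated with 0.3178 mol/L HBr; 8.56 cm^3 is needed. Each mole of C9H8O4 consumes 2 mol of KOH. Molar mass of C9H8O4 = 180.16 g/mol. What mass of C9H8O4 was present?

Total n(KOH) added = 0.5685 x 0.04720 = 0.02683 mol.
n(HBr) used = 0.3178 x 0.008560 = 0.002720 mol, which equals the excess n(KOH).
So n(KOH) consumed by the sample = 0.02683 - 0.002720 = 0.02411 mol.
n(C9H8O4) = 0.02411 / 2 = 0.01206 mol.
mass = 0.01206 mol x 180.16 g/mol = 2.17 g.

2.17 g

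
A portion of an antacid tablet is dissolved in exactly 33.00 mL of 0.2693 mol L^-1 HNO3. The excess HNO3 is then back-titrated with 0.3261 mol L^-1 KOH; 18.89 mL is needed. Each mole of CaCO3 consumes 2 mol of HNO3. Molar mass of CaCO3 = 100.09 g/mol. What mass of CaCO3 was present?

0.136 g

Total n(HNO3) added = 0.2693 x 0.03300 = 0.008887 mol.
n(KOH) used = 0.3261 x 0.01889 = 0.006160 mol, which equals the excess n(HNO3).
So n(HNO3) consumed by the sample = 0.008887 - 0.006160 = 0.002727 mol.
n(CaCO3) = 0.002727 / 2 = 0.001363 mol.
mass = 0.001363 mol x 100.09 g/mol = 0.136 g.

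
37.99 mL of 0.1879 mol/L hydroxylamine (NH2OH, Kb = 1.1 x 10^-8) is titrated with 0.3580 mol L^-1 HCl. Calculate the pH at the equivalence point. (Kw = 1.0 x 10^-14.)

n(NH2OH) = 0.1879 x 0.03799 = 0.007138 mol; V(HCl) at equivalence = 0.007138/0.3580 = 0.01994 L.
At equivalence the base is fully converted to NH3OH+; total volume = 0.05793 L, so [NH3OH+] = 0.007138/0.05793 = 0.1232 M.
Ka(NH3OH+) = Kw/Kb = 1.0e-14 / 1.1 x 10^-8 = 9.09e-7.
[H^+] = sqrt(Ka x [NH3OH+]) = sqrt(9.09e-7 x 0.1232) = 0.000335 M.
pH = -log(0.000335) = 3.48.

3.48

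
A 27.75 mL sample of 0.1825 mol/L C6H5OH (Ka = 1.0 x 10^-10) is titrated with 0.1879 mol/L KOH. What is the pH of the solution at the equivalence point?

n(C6H5OH) = 0.1825 x 0.02775 = 0.005064 mol; V(KOH) at equivalence = 0.005064/0.1879 = 0.02695 L.
At equivalence all the acid is converted to C6H5O-; total volume = 0.02775 + 0.02695 = 0.05470 L, so [C6H5O-] = 0.005064/0.05470 = 0.09258 M.
Kb = Kw/Ka = 1.0e-14 / 1.0 x 10^-10 = 0.000100.
[OH^-] = sqrt(Kb x [C6H5O-]) = sqrt(0.000100 x 0.09258) = 0.00304 M.
pOH = 2.52, so pH = 14.00 - 2.52 = 11.48.

11.48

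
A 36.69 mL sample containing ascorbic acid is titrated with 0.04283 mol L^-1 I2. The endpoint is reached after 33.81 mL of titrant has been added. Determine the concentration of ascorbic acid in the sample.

0.0395 M

n(I2) = 0.04283 x 0.03381 = 0.001448 mol.
From the balanced equation, 1 mol I2 reacts with 1 mol ascorbic acid, so n(ascorbic acid) = 0.001448 x 1/1 = 0.001448 mol.
[ascorbic acid] = 0.001448 / 0.03669 L = 0.0395 M.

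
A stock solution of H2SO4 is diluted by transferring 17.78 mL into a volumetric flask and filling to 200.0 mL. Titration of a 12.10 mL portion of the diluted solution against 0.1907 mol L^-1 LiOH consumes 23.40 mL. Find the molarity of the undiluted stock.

2.07 M

n(LiOH) = 0.1907 x 0.02340 = 0.004462 mol.
n(H2SO4) in the aliquot = 0.004462 x 1/2 = 0.002231 mol.
[diluted H2SO4] = 0.002231 / 0.01210 = 0.1844 M.
Dilution factor = 200.0/17.78 = 11.25, so [stock] = 0.1844 x 11.25 = 2.07 M.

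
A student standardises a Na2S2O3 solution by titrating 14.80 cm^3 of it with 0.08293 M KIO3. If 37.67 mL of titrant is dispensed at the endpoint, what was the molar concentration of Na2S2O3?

n(KIO3) = 0.08293 x 0.03767 = 0.003124 mol.
From the balanced equation, 1 mol KIO3 reacts with 6 mol Na2S2O3, so n(Na2S2O3) = 0.003124 x 6/1 = 0.01874 mol.
[Na2S2O3] = 0.01874 / 0.01480 L = 1.27 M.

1.27 M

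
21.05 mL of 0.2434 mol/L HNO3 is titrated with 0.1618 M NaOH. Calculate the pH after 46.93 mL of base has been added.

n(acid) = 0.2434 x 0.02105 = 0.005124 mol; n(NaOH) added = 0.1618 x 0.04693 = 0.007593 mol.
Base is in excess by 0.007593 - 0.005124 = 0.002470 mol in a total volume of 0.06798 L.
[OH^-] = 0.002470/0.06798 = 0.03633 M, so pOH = 1.44 and pH = 14.00 - 1.44 = 12.56.

12.56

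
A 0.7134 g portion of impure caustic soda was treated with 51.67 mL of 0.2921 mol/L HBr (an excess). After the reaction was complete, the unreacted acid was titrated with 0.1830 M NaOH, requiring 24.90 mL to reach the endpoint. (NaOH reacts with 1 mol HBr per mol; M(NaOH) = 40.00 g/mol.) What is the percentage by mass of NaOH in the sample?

59.1%

Total n(HBr) added = 0.2921 x 0.05167 = 0.01509 mol.
n(NaOH) used = 0.1830 x 0.02490 = 0.004557 mol, which equals the excess n(HBr).
So n(HBr) consumed by the sample = 0.01509 - 0.004557 = 0.01054 mol.
n(NaOH) = 0.01054 / 1 = 0.01054 mol.
mass NaOH = 0.01054 x 40.00 = 0.4214 g, so %NaOH = 0.4214/0.7134 x 100 = 59.1%.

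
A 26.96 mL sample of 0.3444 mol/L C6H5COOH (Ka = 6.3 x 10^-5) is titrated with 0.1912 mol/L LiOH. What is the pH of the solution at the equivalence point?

8.65

n(C6H5COOH) = 0.3444 x 0.02696 = 0.009285 mol; V(LiOH) at equivalence = 0.009285/0.1912 = 0.04856 L.
At equivalence all the acid is converted to C6H5COO-; total volume = 0.02696 + 0.04856 = 0.07552 L, so [C6H5COO-] = 0.009285/0.07552 = 0.1229 M.
Kb = Kw/Ka = 1.0e-14 / 6.3 x 10^-5 = 1.59e-10.
[OH^-] = sqrt(Kb x [C6H5COO-]) = sqrt(1.59e-10 x 0.1229) = 4.42e-6 M.
pOH = 5.35, so pH = 14.00 - 5.35 = 8.65.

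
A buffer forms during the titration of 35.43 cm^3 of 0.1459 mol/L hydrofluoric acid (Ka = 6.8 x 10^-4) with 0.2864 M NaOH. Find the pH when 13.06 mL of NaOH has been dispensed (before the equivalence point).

3.59

Initial n(HF) = 0.1459 x 0.03543 = 0.005169 mol.
n(NaOH) added = 0.2864 x 0.01306 = 0.003740 mol, converting that many moles of HF to F-.
Remaining n(HF) = 0.001429 mol; n(F-) = 0.003740 mol.
By Henderson-Hasselbalch, pH = pKa + log([A^-]/[HA]) = 3.17 + log(0.003740/0.001429) = 3.17 + (+0.42) = 3.59.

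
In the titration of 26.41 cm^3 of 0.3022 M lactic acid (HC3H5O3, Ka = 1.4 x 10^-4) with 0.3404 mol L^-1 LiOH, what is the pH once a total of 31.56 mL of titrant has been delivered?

12.68

n(acid) = 0.3022 x 0.02641 = 0.007981 mol; n(LiOH) added = 0.3404 x 0.03156 = 0.01074 mol.
Base is in excess by 0.01074 - 0.007981 = 0.002762 mol in a total volume of 0.05797 L.
[OH^-] = 0.002762/0.05797 = 0.04764 M, so pOH = 1.32 and pH = 14.00 - 1.32 = 12.68.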